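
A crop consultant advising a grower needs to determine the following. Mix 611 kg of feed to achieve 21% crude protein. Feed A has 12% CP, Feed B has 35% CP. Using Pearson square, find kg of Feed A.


parts_A = CP_b - target = 35 - 21 = 14
parts_B = target - CP_a = 21 - 12 = 9
total_parts = 14 + 9 = 23
Feed A = 611 * 14 / 23 = 371.91 kg
Feed B = 611 * 9 / 23 = 239.09 kg

371.91 kg


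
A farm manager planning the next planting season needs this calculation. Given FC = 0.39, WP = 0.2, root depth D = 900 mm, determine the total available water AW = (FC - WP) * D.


AW = (FC - WP) * D
   = (0.39 - 0.2) * 900
   = 0.19 * 900
   = 171 mm


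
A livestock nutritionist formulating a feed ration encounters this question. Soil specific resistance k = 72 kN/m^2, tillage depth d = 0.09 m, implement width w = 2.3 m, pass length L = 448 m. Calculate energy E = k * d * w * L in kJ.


E = k * d * w * L
  = 72 * 0.09 * 2.3 * 448
  = 6676.99 kJ


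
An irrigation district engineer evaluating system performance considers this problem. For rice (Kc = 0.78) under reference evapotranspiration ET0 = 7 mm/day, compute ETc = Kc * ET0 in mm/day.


ETc = Kc * ET0
    = 0.78 * 7
    = 5.46 mm/day


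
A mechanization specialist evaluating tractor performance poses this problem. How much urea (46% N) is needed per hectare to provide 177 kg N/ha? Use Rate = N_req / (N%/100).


Rate = N_required / (N_content / 100)
     = 177 / (46 / 100)
     = 177 / 0.46
     = 384.78 kg/ha


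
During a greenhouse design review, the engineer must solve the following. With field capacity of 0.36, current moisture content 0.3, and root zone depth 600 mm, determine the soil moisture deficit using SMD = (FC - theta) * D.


SMD = (FC - theta) * D
    = (0.36 - 0.3) * 600
    = 0.060 * 600
    = 36 mm


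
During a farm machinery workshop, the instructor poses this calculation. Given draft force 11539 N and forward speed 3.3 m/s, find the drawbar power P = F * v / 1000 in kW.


P = F * v / 1000
  = 11539 * 3.3 / 1000
  = 38078.70 / 1000
  = 38.08 kW


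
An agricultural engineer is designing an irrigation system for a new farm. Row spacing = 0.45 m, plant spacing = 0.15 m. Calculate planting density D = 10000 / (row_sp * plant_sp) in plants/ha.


D = 10000 / (row_sp * plant_sp)
  = 10000 / (0.45 * 0.15)
  = 10000 / 0.0675
  = 148148.15 plants/ha


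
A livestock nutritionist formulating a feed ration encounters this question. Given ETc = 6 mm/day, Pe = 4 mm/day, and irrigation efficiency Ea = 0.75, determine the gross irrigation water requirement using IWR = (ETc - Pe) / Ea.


IWR = (ETc - Pe) / Ea
    = (6 - 4) / 0.75
    = 2 / 0.75
    = 2.67 mm/day


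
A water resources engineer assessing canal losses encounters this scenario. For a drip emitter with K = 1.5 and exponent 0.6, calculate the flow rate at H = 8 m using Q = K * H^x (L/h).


Q = K * H^x
  = 1.5 * 8^0.6
  = 1.5 * 3.4822
  = 5.22 L/h


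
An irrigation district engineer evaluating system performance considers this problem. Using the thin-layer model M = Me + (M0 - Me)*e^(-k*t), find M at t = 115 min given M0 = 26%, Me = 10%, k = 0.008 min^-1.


M = Me + (M0 - Me) * e^(-k*t)
  = 10 + (26 - 10) * e^(-0.008*115)
  = 10 + 16 * e^(-0.920)
  = 10 + 16 * 0.39852
  = 10 + 6.3763
  = 16.38%


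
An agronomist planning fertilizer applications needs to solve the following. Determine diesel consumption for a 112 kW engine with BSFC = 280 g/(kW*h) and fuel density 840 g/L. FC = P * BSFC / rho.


FC = P * BSFC / rho_fuel
   = 112 * 280 / 840
   = 31360 / 840
   = 37.33 L/h


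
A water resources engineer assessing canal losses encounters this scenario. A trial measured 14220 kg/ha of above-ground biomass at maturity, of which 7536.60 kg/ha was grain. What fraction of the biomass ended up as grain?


HI = grain_yield / biomass
   = 7536.60 / 14220
   = 0.53


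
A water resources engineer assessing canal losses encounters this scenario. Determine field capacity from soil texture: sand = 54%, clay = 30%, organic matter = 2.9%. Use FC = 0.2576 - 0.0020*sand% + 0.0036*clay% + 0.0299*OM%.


FC = 0.2576 - 0.0020*54 + 0.0036*30 + 0.0299*2.9
   = 0.2576 - 0.1080 + 0.1080 + 0.0867
   = 0.3443


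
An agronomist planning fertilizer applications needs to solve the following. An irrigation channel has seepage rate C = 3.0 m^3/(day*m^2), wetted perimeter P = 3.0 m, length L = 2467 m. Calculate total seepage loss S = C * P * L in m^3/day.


S = C * P * L
  = 3.0 * 3.0 * 2467
  = 22203 m^3/day


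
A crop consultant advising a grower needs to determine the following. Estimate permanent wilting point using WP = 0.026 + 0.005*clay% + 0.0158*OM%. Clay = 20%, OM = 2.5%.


WP = 0.026 + 0.005*20 + 0.0158*2.5
   = 0.026 + 0.1000 + 0.0395
   = 0.1655


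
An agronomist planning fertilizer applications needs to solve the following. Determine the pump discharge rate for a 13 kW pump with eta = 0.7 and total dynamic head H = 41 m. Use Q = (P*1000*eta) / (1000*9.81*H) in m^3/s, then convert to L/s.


Q = (P * 1000 * eta) / (rho * g * H)
  = (13 * 1000 * 0.7) / (1000 * 9.81 * 41)
  = 9100 / 402210
  = 0.02262 m^3/s = 22.62 L/s


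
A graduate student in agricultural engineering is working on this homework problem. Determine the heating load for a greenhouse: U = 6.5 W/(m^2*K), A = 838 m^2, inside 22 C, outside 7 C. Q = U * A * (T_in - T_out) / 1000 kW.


dT = 22 - (7) = 15 K
Q = U * A * dT
  = 6.5 * 838 * 15
  = 81705 W = 81.71 kW


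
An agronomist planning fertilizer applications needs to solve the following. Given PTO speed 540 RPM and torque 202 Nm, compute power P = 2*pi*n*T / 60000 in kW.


P = 2*pi*n*T / 60000
  = 2*pi * 540 * 202 / 60000
  = 685369.85 / 60000
  = 11.42 kW


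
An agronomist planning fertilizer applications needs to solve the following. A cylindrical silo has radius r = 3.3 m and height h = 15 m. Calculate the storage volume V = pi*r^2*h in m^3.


V = pi * r^2 * h
  = pi * 3.3^2 * 15
  = pi * 10.89 * 15
  = 513.18 m^3


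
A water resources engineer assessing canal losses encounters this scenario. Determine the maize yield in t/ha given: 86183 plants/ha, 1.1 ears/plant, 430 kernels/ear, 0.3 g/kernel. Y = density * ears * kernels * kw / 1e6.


Y = density * ears * kernels * kw
  = 86183 * 1.1 * 430 * 0.3 g/ha
  = 12229367.70 g/ha
  = 12229.37 kg/ha = 12.23 t/ha


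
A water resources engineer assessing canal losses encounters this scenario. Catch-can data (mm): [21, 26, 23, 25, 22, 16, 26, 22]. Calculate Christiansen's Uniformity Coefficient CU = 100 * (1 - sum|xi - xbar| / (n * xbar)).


xbar = 181 / 8 = 22.625
sum|xi - xbar| = 19
CU = 100 * (1 - 19 / (8 * 22.625))
   = 100 * (1 - 0.1050)
   = 89.50%


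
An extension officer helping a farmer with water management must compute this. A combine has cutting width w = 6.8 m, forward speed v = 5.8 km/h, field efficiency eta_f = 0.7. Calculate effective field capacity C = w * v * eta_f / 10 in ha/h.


C = w * v * eta_f / 10
  = 6.8 * 5.8 * 0.7 / 10
  = 27.61 / 10
  = 2.76 ha/h


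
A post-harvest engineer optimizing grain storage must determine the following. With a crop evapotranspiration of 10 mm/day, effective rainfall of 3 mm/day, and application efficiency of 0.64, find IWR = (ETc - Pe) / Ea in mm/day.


IWR = (ETc - Pe) / Ea
    = (10 - 3) / 0.64
    = 7 / 0.64
    = 10.94 mm/day


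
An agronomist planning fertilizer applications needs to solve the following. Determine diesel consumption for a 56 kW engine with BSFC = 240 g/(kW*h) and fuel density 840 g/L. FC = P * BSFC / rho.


FC = P * BSFC / rho_fuel
   = 56 * 240 / 840
   = 13440 / 840
   = 16 L/h


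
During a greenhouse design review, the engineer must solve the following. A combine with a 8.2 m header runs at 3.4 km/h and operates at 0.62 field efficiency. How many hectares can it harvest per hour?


C = w * v * eta_f / 10
  = 8.2 * 3.4 * 0.62 / 10
  = 17.29 / 10
  = 1.73 ha/h


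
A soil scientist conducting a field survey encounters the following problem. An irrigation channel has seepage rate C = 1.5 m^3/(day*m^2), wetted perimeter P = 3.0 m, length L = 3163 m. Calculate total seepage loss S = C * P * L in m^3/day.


S = C * P * L
  = 1.5 * 3.0 * 3163
  = 14233.50 m^3/day


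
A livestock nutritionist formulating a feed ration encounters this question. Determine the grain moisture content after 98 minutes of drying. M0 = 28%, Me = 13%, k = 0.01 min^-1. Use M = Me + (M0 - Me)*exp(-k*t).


M = Me + (M0 - Me) * e^(-k*t)
  = 13 + (28 - 13) * e^(-0.01*98)
  = 13 + 15 * e^(-0.980)
  = 13 + 15 * 0.37531
  = 13 + 5.6297
  = 18.63%


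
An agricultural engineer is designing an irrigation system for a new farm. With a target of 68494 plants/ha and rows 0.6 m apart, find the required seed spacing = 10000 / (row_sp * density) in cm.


spacing = 10000 / (row_sp * density)
        = 10000 / (0.6 * 68494)
        = 10000 / 41096.40
        = 0.24333 m = 24.33 cm


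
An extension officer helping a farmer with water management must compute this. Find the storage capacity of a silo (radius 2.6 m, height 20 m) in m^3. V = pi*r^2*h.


V = pi * r^2 * h
  = pi * 2.6^2 * 20
  = pi * 6.76 * 20
  = 424.74 m^3


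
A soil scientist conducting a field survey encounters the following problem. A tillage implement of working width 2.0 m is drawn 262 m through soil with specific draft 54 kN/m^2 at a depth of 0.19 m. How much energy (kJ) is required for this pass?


E = k * d * w * L
  = 54 * 0.19 * 2.0 * 262
  = 5376.24 kJ


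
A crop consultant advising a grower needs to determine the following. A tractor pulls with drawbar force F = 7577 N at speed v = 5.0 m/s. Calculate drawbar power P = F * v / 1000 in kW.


P = F * v / 1000
  = 7577 * 5.0 / 1000
  = 37885 / 1000
  = 37.89 kW


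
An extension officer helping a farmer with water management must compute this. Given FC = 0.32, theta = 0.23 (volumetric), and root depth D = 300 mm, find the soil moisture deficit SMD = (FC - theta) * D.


SMD = (FC - theta) * D
    = (0.32 - 0.23) * 300
    = 0.090 * 300
    = 27 mm


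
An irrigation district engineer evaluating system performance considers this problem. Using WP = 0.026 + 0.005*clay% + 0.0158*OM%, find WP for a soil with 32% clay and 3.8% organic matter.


WP = 0.026 + 0.005*32 + 0.0158*3.8
   = 0.026 + 0.1600 + 0.0600
   = 0.2460


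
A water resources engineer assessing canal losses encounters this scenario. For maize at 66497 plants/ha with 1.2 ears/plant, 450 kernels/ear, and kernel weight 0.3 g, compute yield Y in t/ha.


Y = density * ears * kernels * kw
  = 66497 * 1.2 * 450 * 0.3 g/ha
  = 10772514 g/ha
  = 10772.51 kg/ha = 10.77 t/ha


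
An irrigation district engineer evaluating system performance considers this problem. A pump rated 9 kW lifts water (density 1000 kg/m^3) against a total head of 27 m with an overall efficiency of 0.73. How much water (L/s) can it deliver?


Q = (P * 1000 * eta) / (rho * g * H)
  = (9 * 1000 * 0.73) / (1000 * 9.81 * 27)
  = 6570 / 264870
  = 0.02480 m^3/s = 24.80 L/s


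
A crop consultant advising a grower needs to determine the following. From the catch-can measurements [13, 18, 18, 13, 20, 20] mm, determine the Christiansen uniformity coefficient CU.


xbar = 102 / 6 = 17
sum|xi - xbar| = 16
CU = 100 * (1 - 16 / (6 * 17))
   = 100 * (1 - 0.1569)
   = 84.31%


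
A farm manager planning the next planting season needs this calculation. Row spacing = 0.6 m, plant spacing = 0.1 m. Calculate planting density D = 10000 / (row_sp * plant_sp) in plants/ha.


D = 10000 / (row_sp * plant_sp)
  = 10000 / (0.6 * 0.1)
  = 10000 / 0.0600
  = 166666.67 plants/ha


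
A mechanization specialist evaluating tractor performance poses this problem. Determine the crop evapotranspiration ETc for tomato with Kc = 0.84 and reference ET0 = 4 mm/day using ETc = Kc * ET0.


ETc = Kc * ET0
    = 0.84 * 4
    = 3.36 mm/day


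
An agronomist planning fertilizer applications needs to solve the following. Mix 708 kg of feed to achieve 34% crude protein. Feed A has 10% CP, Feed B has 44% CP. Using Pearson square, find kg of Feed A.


parts_A = CP_b - target = 44 - 34 = 10
parts_B = target - CP_a = 34 - 10 = 24
total_parts = 10 + 24 = 34
Feed A = 708 * 10 / 34 = 208.24 kg
Feed B = 708 * 24 / 34 = 499.76 kg

208.24 kg


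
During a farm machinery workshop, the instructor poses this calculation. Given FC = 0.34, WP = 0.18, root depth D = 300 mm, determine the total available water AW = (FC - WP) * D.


AW = (FC - WP) * D
   = (0.34 - 0.18) * 300
   = 0.16 * 300
   = 48 mm


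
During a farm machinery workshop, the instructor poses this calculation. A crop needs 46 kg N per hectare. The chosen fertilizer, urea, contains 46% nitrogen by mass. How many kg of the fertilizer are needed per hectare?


Rate = N_required / (N_content / 100)
     = 46 / (46 / 100)
     = 46 / 0.46
     = 100 kg/ha


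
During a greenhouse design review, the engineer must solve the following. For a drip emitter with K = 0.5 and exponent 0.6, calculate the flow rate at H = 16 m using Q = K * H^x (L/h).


Q = K * H^x
  = 0.5 * 16^0.6
  = 0.5 * 5.2780
  = 2.64 L/h


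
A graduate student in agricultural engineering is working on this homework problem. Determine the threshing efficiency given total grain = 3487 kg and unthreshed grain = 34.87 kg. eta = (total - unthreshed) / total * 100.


eta = (total - unthreshed) / total * 100
    = (3487 - 34.87) / 3487 * 100
    = 3452.13 / 3487 * 100
    = 99%


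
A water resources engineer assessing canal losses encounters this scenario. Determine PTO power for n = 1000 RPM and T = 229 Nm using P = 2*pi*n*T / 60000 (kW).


P = 2*pi*n*T / 60000
  = 2*pi * 1000 * 229 / 60000
  = 1438849.44 / 60000
  = 23.98 kW


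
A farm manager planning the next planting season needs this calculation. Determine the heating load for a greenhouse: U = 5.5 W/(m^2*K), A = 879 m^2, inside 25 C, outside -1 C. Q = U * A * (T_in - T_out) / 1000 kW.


dT = 25 - (-1) = 26 K
Q = U * A * dT
  = 5.5 * 879 * 26
  = 125697 W = 125.70 kW


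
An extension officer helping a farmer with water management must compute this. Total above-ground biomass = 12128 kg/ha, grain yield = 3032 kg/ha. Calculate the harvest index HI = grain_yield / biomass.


HI = grain_yield / biomass
   = 3032 / 12128
   = 0.25


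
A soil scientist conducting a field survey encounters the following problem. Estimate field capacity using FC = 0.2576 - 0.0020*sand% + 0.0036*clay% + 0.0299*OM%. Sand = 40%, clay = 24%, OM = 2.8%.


FC = 0.2576 - 0.0020*40 + 0.0036*24 + 0.0299*2.8
   = 0.2576 - 0.0800 + 0.0864 + 0.0837
   = 0.3477


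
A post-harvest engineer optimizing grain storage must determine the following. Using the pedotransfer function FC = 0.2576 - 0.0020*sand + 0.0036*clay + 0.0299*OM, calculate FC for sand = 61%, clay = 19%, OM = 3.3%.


FC = 0.2576 - 0.0020*61 + 0.0036*19 + 0.0299*3.3
   = 0.2576 - 0.1220 + 0.0684 + 0.0987
   = 0.3027


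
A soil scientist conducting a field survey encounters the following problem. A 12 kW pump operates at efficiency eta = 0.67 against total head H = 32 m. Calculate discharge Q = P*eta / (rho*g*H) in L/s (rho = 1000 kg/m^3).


Q = (P * 1000 * eta) / (rho * g * H)
  = (12 * 1000 * 0.67) / (1000 * 9.81 * 32)
  = 8040 / 313920
  = 0.02561 m^3/s = 25.61 L/s


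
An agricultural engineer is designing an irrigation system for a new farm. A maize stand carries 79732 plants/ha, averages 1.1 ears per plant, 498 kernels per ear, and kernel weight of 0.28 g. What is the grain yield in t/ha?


Y = density * ears * kernels * kw
  = 79732 * 1.1 * 498 * 0.28 g/ha
  = 12229613.09 g/ha
  = 12229.61 kg/ha = 12.23 t/ha


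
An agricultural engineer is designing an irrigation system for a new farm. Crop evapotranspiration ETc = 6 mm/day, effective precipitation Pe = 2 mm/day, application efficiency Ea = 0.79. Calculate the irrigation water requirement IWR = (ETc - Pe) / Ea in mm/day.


IWR = (ETc - Pe) / Ea
    = (6 - 2) / 0.79
    = 4 / 0.79
    = 5.06 mm/day


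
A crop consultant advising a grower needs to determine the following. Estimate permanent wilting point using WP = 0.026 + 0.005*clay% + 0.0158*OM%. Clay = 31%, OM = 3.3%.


WP = 0.026 + 0.005*31 + 0.0158*3.3
   = 0.026 + 0.1550 + 0.0521
   = 0.2331


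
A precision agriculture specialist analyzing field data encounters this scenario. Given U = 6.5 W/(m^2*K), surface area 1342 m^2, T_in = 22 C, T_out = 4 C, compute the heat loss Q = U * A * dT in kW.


dT = 22 - (4) = 18 K
Q = U * A * dT
  = 6.5 * 1342 * 18
  = 157014 W = 157.01 kW


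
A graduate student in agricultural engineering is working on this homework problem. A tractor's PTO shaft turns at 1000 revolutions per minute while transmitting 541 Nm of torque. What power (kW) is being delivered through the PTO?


P = 2*pi*n*T / 60000
  = 2*pi * 1000 * 541 / 60000
  = 3399203.25 / 60000
  = 56.65 kW


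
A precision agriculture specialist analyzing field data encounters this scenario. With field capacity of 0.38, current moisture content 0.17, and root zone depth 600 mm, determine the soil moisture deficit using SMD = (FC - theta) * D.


SMD = (FC - theta) * D
    = (0.38 - 0.17) * 600
    = 0.210 * 600
    = 126 mm


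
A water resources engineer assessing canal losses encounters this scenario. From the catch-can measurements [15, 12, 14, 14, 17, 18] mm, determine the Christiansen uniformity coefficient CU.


xbar = 90 / 6 = 15
sum|xi - xbar| = 10
CU = 100 * (1 - 10 / (6 * 15))
   = 100 * (1 - 0.1111)
   = 88.89%


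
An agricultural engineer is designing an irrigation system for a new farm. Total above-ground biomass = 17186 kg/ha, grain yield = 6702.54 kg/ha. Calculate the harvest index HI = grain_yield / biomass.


HI = grain_yield / biomass
   = 6702.54 / 17186
   = 0.39


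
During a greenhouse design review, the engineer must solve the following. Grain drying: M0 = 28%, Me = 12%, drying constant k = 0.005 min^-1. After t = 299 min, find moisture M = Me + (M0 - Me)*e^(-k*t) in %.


M = Me + (M0 - Me) * e^(-k*t)
  = 12 + (28 - 12) * e^(-0.005*299)
  = 12 + 16 * e^(-1.495)
  = 12 + 16 * 0.22425
  = 12 + 3.5880
  = 15.59%


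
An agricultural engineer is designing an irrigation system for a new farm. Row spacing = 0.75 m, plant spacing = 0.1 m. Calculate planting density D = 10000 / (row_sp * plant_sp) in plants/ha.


D = 10000 / (row_sp * plant_sp)
  = 10000 / (0.75 * 0.1)
  = 10000 / 0.0750
  = 133333.33 plants/ha


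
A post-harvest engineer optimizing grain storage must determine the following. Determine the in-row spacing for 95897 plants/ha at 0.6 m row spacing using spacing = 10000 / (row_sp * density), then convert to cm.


spacing = 10000 / (row_sp * density)
        = 10000 / (0.6 * 95897)
        = 10000 / 57538.20
        = 0.17380 m = 17.38 cm


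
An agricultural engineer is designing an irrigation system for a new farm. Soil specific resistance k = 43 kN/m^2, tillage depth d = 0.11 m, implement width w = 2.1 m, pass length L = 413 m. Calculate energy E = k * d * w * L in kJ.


E = k * d * w * L
  = 43 * 0.11 * 2.1 * 413
  = 4102.33 kJ


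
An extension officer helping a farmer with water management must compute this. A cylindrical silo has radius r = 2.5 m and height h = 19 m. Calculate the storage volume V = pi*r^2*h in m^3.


V = pi * r^2 * h
  = pi * 2.5^2 * 19
  = pi * 6.25 * 19
  = 373.06 m^3


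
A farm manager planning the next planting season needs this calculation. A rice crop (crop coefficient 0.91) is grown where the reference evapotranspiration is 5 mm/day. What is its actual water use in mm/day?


ETc = Kc * ET0
    = 0.91 * 5
    = 4.55 mm/day


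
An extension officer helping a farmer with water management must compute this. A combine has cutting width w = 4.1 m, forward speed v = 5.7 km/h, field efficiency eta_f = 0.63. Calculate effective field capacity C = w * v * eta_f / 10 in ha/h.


C = w * v * eta_f / 10
  = 4.1 * 5.7 * 0.63 / 10
  = 14.72 / 10
  = 1.47 ha/h


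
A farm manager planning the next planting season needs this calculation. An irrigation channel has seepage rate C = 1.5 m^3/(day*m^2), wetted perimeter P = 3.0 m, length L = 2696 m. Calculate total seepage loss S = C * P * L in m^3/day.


S = C * P * L
  = 1.5 * 3.0 * 2696
  = 12132 m^3/day


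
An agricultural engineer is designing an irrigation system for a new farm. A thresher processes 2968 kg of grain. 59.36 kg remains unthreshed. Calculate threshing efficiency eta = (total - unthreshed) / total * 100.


eta = (total - unthreshed) / total * 100
    = (2968 - 59.36) / 2968 * 100
    = 2908.64 / 2968 * 100
    = 98%


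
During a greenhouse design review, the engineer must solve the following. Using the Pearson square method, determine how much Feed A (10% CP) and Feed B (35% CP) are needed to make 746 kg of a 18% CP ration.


parts_A = CP_b - target = 35 - 18 = 17
parts_B = target - CP_a = 18 - 10 = 8
total_parts = 17 + 8 = 25
Feed A = 746 * 17 / 25 = 507.28 kg
Feed B = 746 * 8 / 25 = 238.72 kg

507.28 kg


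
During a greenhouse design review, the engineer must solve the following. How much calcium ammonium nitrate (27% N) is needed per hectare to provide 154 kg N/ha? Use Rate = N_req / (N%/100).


Rate = N_required / (N_content / 100)
     = 154 / (27 / 100)
     = 154 / 0.27
     = 570.37 kg/ha


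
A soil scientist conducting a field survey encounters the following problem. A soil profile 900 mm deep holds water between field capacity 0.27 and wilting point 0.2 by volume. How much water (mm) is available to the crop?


AW = (FC - WP) * D
   = (0.27 - 0.2) * 900
   = 0.07 * 900
   = 63 mm


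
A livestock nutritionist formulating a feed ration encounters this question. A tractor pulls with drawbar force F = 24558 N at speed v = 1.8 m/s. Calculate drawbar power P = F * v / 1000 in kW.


P = F * v / 1000
  = 24558 * 1.8 / 1000
  = 44204.40 / 1000
  = 44.20 kW


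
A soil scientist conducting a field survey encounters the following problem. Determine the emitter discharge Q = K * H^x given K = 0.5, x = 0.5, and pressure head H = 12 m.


Q = K * H^x
  = 0.5 * 12^0.5
  = 0.5 * 3.4641
  = 1.73 L/h


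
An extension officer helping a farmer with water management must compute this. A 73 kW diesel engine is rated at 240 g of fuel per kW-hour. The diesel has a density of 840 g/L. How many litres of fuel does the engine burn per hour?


FC = P * BSFC / rho_fuel
   = 73 * 240 / 840
   = 17520 / 840
   = 20.86 L/h


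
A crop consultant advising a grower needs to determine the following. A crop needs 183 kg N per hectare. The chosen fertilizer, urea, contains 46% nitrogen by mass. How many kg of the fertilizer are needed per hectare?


Rate = N_required / (N_content / 100)
     = 183 / (46 / 100)
     = 183 / 0.46
     = 397.83 kg/ha


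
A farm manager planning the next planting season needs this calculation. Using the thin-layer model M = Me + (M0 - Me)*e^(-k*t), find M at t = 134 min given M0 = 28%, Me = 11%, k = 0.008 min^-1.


M = Me + (M0 - Me) * e^(-k*t)
  = 11 + (28 - 11) * e^(-0.008*134)
  = 11 + 17 * e^(-1.072)
  = 11 + 17 * 0.34232
  = 11 + 5.8195
  = 16.82%


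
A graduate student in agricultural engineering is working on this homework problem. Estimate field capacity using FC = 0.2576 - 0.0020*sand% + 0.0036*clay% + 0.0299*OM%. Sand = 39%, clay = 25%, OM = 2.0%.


FC = 0.2576 - 0.0020*39 + 0.0036*25 + 0.0299*2.0
   = 0.2576 - 0.0780 + 0.0900 + 0.0598
   = 0.3294


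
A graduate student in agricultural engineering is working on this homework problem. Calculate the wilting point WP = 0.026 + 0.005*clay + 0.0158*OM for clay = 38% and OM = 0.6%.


WP = 0.026 + 0.005*38 + 0.0158*0.6
   = 0.026 + 0.1900 + 0.0095
   = 0.2255


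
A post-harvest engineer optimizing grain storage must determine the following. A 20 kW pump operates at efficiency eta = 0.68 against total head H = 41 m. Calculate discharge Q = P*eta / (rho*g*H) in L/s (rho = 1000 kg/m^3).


Q = (P * 1000 * eta) / (rho * g * H)
  = (20 * 1000 * 0.68) / (1000 * 9.81 * 41)
  = 13600 / 402210
  = 0.03381 m^3/s = 33.81 L/s


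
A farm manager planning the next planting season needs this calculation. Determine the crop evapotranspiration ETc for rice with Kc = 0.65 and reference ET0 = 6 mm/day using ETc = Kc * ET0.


ETc = Kc * ET0
    = 0.65 * 6
    = 3.90 mm/day


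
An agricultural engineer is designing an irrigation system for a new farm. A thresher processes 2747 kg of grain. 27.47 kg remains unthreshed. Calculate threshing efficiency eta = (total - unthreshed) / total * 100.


eta = (total - unthreshed) / total * 100
    = (2747 - 27.47) / 2747 * 100
    = 2719.53 / 2747 * 100
    = 99%


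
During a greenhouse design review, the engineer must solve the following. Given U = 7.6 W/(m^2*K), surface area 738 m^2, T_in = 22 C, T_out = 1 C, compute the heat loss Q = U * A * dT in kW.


dT = 22 - (1) = 21 K
Q = U * A * dT
  = 7.6 * 738 * 21
  = 117784.80 W = 117.78 kW


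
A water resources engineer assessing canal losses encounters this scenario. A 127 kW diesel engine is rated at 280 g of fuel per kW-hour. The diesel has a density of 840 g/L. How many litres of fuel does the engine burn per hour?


FC = P * BSFC / rho_fuel
   = 127 * 280 / 840
   = 35560 / 840
   = 42.33 L/h


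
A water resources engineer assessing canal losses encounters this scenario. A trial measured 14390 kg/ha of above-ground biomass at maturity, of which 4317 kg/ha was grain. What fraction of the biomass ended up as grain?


HI = grain_yield / biomass
   = 4317 / 14390
   = 0.30


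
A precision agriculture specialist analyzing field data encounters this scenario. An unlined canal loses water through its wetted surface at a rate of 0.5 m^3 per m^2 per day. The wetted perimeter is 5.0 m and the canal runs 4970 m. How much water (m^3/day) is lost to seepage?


S = C * P * L
  = 0.5 * 5.0 * 4970
  = 12425 m^3/day


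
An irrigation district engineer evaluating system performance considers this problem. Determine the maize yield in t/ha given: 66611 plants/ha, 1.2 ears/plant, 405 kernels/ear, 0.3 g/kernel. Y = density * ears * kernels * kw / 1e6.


Y = density * ears * kernels * kw
  = 66611 * 1.2 * 405 * 0.3 g/ha
  = 9711883.80 g/ha
  = 9711.88 kg/ha = 9.71 t/ha


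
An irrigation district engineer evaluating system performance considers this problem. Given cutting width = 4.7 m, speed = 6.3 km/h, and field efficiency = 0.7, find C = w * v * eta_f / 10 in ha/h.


C = w * v * eta_f / 10
  = 4.7 * 6.3 * 0.7 / 10
  = 20.73 / 10
  = 2.07 ha/h


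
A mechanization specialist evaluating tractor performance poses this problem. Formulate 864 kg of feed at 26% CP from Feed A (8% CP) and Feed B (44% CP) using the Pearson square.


parts_A = CP_b - target = 44 - 26 = 18
parts_B = target - CP_a = 26 - 8 = 18
total_parts = 18 + 18 = 36
Feed A = 864 * 18 / 36 = 432 kg
Feed B = 864 * 18 / 36 = 432 kg


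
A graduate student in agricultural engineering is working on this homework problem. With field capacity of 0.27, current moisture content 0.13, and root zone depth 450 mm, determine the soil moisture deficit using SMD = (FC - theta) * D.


SMD = (FC - theta) * D
    = (0.27 - 0.13) * 450
    = 0.140 * 450
    = 63 mm


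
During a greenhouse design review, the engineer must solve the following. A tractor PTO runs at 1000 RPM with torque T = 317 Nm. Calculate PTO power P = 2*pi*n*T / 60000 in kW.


P = 2*pi*n*T / 60000
  = 2*pi * 1000 * 317 / 60000
  = 1991769.74 / 60000
  = 33.20 kW


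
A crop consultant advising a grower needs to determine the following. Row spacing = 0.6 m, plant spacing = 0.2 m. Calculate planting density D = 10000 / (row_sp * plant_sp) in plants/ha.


D = 10000 / (row_sp * plant_sp)
  = 10000 / (0.6 * 0.2)
  = 10000 / 0.1200
  = 83333.33 plants/ha


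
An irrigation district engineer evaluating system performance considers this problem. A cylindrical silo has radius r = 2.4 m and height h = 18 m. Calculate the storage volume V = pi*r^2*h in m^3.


V = pi * r^2 * h
  = pi * 2.4^2 * 18
  = pi * 5.76 * 18
  = 325.72 m^3


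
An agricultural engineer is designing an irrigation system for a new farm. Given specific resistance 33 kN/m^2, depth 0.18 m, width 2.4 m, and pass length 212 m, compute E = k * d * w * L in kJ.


E = k * d * w * L
  = 33 * 0.18 * 2.4 * 212
  = 3022.27 kJ


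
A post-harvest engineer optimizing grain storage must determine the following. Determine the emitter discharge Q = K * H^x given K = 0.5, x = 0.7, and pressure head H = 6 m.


Q = K * H^x
  = 0.5 * 6^0.7
  = 0.5 * 3.5051
  = 1.75 L/h


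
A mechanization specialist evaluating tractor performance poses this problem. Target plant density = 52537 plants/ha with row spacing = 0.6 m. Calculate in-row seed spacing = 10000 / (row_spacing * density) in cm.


spacing = 10000 / (row_sp * density)
        = 10000 / (0.6 * 52537)
        = 10000 / 31522.20
        = 0.31724 m = 31.72 cm


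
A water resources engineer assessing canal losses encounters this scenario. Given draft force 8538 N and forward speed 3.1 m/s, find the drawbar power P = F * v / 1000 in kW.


P = F * v / 1000
  = 8538 * 3.1 / 1000
  = 26467.80 / 1000
  = 26.47 kW


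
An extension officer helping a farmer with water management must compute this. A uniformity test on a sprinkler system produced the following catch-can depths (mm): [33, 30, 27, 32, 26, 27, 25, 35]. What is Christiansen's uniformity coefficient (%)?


xbar = 235 / 8 = 29.375
sum|xi - xbar| = 25
CU = 100 * (1 - 25 / (8 * 29.375))
   = 100 * (1 - 0.1064)
   = 89.36%


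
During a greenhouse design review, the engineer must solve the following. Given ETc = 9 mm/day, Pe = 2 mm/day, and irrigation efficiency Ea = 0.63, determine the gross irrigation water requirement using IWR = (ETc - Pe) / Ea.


IWR = (ETc - Pe) / Ea
    = (9 - 2) / 0.63
    = 7 / 0.63
    = 11.11 mm/day


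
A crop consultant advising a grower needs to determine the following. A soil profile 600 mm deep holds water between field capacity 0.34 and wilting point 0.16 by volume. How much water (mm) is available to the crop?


AW = (FC - WP) * D
   = (0.34 - 0.16) * 600
   = 0.18 * 600
   = 108 mm


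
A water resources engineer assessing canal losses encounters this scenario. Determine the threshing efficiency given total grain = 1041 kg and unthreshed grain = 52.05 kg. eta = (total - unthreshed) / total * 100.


eta = (total - unthreshed) / total * 100
    = (1041 - 52.05) / 1041 * 100
    = 988.95 / 1041 * 100
    = 95%


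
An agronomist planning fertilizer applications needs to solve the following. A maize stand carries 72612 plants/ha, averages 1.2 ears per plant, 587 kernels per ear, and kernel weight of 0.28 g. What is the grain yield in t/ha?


Y = density * ears * kernels * kw
  = 72612 * 1.2 * 587 * 0.28 g/ha
  = 14321409.98 g/ha
  = 14321.41 kg/ha = 14.32 t/ha


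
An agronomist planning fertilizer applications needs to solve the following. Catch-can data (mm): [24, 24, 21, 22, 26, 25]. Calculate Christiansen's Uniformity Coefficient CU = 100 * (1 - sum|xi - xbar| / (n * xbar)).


xbar = 142 / 6 = 23.667
sum|xi - xbar| = 8.667
CU = 100 * (1 - 8.667 / (6 * 23.667))
   = 100 * (1 - 0.0610)
   = 93.90%


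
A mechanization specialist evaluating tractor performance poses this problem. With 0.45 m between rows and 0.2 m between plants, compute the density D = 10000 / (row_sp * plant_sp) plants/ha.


D = 10000 / (row_sp * plant_sp)
  = 10000 / (0.45 * 0.2)
  = 10000 / 0.0900
  = 111111.11 plants/ha


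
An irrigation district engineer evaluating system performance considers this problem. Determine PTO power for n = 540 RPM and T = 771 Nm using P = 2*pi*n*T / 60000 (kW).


P = 2*pi*n*T / 60000
  = 2*pi * 540 * 771 / 60000
  = 2615941.37 / 60000
  = 43.60 kW


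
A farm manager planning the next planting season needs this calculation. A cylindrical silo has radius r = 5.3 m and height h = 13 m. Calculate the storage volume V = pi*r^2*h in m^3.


V = pi * r^2 * h
  = pi * 5.3^2 * 13
  = pi * 28.09 * 13
  = 1147.22 m^3


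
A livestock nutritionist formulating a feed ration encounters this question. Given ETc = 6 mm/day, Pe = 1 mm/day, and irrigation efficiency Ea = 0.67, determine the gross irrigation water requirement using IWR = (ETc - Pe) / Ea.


IWR = (ETc - Pe) / Ea
    = (6 - 1) / 0.67
    = 5 / 0.67
    = 7.46 mm/day


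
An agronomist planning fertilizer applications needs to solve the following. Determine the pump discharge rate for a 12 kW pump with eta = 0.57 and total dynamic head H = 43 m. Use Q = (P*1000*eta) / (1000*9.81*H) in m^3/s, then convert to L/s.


Q = (P * 1000 * eta) / (rho * g * H)
  = (12 * 1000 * 0.57) / (1000 * 9.81 * 43)
  = 6840 / 421830
  = 0.01622 m^3/s = 16.22 L/s


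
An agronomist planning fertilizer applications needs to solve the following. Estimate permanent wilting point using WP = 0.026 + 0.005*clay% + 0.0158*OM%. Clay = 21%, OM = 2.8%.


WP = 0.026 + 0.005*21 + 0.0158*2.8
   = 0.026 + 0.1050 + 0.0442
   = 0.1752


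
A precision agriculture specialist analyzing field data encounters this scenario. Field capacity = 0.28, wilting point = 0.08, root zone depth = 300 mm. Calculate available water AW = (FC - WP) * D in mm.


AW = (FC - WP) * D
   = (0.28 - 0.08) * 300
   = 0.20 * 300
   = 60 mm


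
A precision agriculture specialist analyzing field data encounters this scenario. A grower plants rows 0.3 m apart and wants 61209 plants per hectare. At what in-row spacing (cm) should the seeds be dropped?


spacing = 10000 / (row_sp * density)
        = 10000 / (0.3 * 61209)
        = 10000 / 18362.70
        = 0.54458 m = 54.46 cm


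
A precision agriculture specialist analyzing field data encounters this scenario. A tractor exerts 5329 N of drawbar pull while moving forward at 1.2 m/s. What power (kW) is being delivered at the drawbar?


P = F * v / 1000
  = 5329 * 1.2 / 1000
  = 6394.80 / 1000
  = 6.39 kW


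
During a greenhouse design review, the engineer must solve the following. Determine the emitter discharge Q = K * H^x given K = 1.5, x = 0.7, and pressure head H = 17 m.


Q = K * H^x
  = 1.5 * 17^0.7
  = 1.5 * 7.2663
  = 10.90 L/h


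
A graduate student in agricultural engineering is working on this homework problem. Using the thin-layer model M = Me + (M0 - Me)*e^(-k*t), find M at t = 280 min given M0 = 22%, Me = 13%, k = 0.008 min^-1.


M = Me + (M0 - Me) * e^(-k*t)
  = 13 + (22 - 13) * e^(-0.008*280)
  = 13 + 9 * e^(-2.240)
  = 13 + 9 * 0.10646
  = 13 + 0.9581
  = 13.96%


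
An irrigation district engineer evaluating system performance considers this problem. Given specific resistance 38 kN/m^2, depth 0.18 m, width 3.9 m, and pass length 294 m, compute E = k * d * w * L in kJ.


E = k * d * w * L
  = 38 * 0.18 * 3.9 * 294
  = 7842.74 kJ


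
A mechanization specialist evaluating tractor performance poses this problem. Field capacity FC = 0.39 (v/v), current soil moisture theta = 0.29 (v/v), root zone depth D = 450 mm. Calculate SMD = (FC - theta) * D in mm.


SMD = (FC - theta) * D
    = (0.39 - 0.29) * 450
    = 0.100 * 450
    = 45 mm


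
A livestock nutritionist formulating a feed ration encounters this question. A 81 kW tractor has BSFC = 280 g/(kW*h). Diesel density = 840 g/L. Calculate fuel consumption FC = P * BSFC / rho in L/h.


FC = P * BSFC / rho_fuel
   = 81 * 280 / 840
   = 22680 / 840
   = 27 L/h


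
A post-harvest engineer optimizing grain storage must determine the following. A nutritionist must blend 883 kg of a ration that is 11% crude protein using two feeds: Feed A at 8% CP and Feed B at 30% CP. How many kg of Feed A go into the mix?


parts_A = CP_b - target = 30 - 11 = 19
parts_B = target - CP_a = 11 - 8 = 3
total_parts = 19 + 3 = 22
Feed A = 883 * 19 / 22 = 762.59 kg
Feed B = 883 * 3 / 22 = 120.41 kg

762.59 kg


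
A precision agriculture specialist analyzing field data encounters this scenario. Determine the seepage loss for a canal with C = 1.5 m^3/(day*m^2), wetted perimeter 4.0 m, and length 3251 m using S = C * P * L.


S = C * P * L
  = 1.5 * 4.0 * 3251
  = 19506 m^3/day


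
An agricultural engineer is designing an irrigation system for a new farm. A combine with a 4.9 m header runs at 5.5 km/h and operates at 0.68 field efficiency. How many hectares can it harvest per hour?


C = w * v * eta_f / 10
  = 4.9 * 5.5 * 0.68 / 10
  = 18.33 / 10
  = 1.83 ha/h


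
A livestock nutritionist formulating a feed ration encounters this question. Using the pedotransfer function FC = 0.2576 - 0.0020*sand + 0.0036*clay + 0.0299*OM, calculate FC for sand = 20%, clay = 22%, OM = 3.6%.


FC = 0.2576 - 0.0020*20 + 0.0036*22 + 0.0299*3.6
   = 0.2576 - 0.0400 + 0.0792 + 0.1076
   = 0.4044


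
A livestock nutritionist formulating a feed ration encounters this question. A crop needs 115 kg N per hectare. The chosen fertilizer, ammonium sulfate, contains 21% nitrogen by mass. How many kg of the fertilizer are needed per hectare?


Rate = N_required / (N_content / 100)
     = 115 / (21 / 100)
     = 115 / 0.21
     = 547.62 kg/ha


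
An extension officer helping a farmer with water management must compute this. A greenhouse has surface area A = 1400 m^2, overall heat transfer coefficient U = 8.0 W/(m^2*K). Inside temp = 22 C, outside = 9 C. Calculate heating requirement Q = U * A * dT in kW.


dT = 22 - (9) = 13 K
Q = U * A * dT
  = 8.0 * 1400 * 13
  = 145600 W = 145.60 kW


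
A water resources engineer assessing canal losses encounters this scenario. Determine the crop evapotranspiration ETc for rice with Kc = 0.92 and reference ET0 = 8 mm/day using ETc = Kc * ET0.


ETc = Kc * ET0
    = 0.92 * 8
    = 7.36 mm/day


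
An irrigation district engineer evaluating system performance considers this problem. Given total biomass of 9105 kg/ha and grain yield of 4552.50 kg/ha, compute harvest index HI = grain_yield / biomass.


HI = grain_yield / biomass
   = 4552.50 / 9105
   = 0.50


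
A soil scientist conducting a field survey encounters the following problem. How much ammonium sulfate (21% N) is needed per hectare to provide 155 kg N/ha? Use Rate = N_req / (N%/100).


Rate = N_required / (N_content / 100)
     = 155 / (21 / 100)
     = 155 / 0.21
     = 738.10 kg/ha


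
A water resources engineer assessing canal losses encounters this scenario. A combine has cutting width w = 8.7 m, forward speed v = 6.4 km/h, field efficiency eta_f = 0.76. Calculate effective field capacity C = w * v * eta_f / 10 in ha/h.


C = w * v * eta_f / 10
  = 8.7 * 6.4 * 0.76 / 10
  = 42.32 / 10
  = 4.23 ha/h


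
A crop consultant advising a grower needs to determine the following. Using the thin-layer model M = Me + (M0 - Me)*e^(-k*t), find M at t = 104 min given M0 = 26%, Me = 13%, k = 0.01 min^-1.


M = Me + (M0 - Me) * e^(-k*t)
  = 13 + (26 - 13) * e^(-0.01*104)
  = 13 + 13 * e^(-1.040)
  = 13 + 13 * 0.35345
  = 13 + 4.5949
  = 17.59%


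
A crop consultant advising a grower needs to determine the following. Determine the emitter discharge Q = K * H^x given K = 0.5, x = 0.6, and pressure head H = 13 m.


Q = K * H^x
  = 0.5 * 13^0.6
  = 0.5 * 4.6598
  = 2.33 L/h


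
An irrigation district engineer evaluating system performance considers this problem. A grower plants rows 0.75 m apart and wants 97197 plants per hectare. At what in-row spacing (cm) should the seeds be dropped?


spacing = 10000 / (row_sp * density)
        = 10000 / (0.75 * 97197)
        = 10000 / 72897.75
        = 0.13718 m = 13.72 cm


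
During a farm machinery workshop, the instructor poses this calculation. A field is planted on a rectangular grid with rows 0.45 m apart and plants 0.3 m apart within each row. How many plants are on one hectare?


D = 10000 / (row_sp * plant_sp)
  = 10000 / (0.45 * 0.3)
  = 10000 / 0.1350
  = 74074.07 plants/ha
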